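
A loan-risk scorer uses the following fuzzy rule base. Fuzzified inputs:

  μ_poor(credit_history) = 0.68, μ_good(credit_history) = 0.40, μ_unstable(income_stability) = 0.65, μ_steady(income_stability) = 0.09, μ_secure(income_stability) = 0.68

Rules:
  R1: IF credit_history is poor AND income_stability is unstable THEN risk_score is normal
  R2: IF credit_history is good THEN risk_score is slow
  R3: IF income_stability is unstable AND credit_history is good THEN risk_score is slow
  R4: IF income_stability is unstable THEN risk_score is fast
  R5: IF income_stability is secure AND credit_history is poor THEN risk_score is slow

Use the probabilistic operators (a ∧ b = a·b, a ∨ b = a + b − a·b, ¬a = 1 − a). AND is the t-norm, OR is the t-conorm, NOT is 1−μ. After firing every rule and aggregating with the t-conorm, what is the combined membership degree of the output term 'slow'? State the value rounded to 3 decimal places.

R1: poor=0.68, unstable=0.65; AND[a·b] → w = 0.4420
R2: good=0.40 → w = 0.4000
R3: unstable=0.65, good=0.40; AND[a·b] → w = 0.2600
R4: unstable=0.65 → w = 0.6500
R5: secure=0.68, poor=0.68; AND[a·b] → w = 0.4624
Rules with consequent 'slow': {R2, R3, R5} → strengths 0.4000, 0.2600, 0.4624
Aggregate via t-conorm [a + b − a·b]: 0.7613

0.761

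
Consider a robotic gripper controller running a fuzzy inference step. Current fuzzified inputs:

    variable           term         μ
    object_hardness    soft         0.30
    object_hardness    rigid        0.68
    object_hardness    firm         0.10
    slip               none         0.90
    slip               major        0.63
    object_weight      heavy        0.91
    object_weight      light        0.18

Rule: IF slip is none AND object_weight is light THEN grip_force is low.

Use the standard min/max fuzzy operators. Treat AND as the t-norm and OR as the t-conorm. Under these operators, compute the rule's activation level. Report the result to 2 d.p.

firing strength: none=0.90, light=0.18; AND[min(a, b)] → w = 0.18

0.18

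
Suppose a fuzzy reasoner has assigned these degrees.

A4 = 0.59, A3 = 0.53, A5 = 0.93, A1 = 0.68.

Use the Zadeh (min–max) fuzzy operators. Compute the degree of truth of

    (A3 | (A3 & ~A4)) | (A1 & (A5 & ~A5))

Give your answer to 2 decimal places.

0.53

~A4 = 1 − 0.59 = 0.41
A3 & ~A4 = min(a, b) on (0.53, 0.41) = 0.41
A3 | (A3 & ~A4) = max(a, b) on (0.53, 0.41) = 0.53
~A5 = 1 − 0.93 = 0.07
A5 & ~A5 = min(a, b) on (0.93, 0.07) = 0.07
A1 & (A5 & ~A5) = min(a, b) on (0.68, 0.07) = 0.07
(A3 | (A3 & ~A4)) | (A1 & (A5 & ~A5)) = max(a, b) on (0.53, 0.07) = 0.53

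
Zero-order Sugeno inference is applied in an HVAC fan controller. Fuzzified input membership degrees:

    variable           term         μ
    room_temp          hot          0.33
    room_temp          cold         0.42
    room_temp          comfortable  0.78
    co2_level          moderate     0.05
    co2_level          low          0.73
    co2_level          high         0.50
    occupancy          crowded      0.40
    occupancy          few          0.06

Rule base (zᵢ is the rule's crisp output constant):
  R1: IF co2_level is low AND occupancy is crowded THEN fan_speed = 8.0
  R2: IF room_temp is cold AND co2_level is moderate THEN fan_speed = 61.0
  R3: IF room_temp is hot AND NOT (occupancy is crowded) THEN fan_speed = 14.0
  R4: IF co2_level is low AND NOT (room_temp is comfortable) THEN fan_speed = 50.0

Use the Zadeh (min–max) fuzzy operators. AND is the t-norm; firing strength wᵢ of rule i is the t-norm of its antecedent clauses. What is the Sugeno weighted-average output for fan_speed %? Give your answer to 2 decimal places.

21.87

R1 (z=8.0): low=0.73, crowded=0.40; AND[min(a, b)] → w = 0.40
R2 (z=61.0): cold=0.42, moderate=0.05; AND[min(a, b)] → w = 0.05
R3 (z=14.0): hot=0.33, ¬crowded=1−0.40=0.60; AND[min(a, b)] → w = 0.33
R4 (z=50.0): low=0.73, ¬comfortable=1−0.78=0.22; AND[min(a, b)] → w = 0.22
Weighted average = (0.40·8.0 + 0.05·61.0 + 0.33·14.0 + 0.22·50.0) / (0.40 + 0.05 + 0.33 + 0.22)
  = 21.8700 / 1.0000 = 21.87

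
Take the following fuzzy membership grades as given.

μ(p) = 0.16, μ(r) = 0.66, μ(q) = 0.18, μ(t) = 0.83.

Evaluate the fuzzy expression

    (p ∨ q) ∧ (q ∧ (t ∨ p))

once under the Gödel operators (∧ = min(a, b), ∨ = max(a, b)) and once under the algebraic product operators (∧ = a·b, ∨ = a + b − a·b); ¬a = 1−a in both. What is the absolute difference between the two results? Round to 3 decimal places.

0.132

Under Gödel:
  p ∨ q = max(a, b) on (0.16, 0.18) = 0.18
  t ∨ p = max(a, b) on (0.83, 0.16) = 0.83
  q ∧ (t ∨ p) = min(a, b) on (0.18, 0.83) = 0.18
  (p ∨ q) ∧ (q ∧ (t ∨ p)) = min(a, b) on (0.18, 0.18) = 0.18
  → value = 0.1800
Under algebraic product:
  p ∨ q = a + b − a·b on (0.1600, 0.1800) = 0.3112
  t ∨ p = a + b − a·b on (0.8300, 0.1600) = 0.8572
  q ∧ (t ∨ p) = a·b on (0.1800, 0.8572) = 0.1543
  (p ∨ q) ∧ (q ∧ (t ∨ p)) = a·b on (0.3112, 0.1543) = 0.0480
  → value = 0.0480
|0.1800 − 0.0480| = 0.132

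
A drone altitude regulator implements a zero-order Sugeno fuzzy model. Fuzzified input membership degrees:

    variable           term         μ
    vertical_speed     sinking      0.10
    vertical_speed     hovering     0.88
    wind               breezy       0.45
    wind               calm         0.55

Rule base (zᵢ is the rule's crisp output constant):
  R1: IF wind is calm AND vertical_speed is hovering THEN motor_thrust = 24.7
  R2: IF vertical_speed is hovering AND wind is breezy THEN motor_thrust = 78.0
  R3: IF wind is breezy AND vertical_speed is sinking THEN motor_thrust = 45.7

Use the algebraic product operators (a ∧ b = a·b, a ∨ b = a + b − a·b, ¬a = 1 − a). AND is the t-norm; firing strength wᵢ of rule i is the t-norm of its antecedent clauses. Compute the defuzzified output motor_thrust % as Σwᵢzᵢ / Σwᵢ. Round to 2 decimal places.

48.54

R1 (z=24.7): calm=0.55, hovering=0.88; AND[a·b] → w = 0.4840
R2 (z=78.0): hovering=0.88, breezy=0.45; AND[a·b] → w = 0.3960
R3 (z=45.7): breezy=0.45, sinking=0.10; AND[a·b] → w = 0.0450
Weighted average = (0.4840·24.7 + 0.3960·78.0 + 0.0450·45.7) / (0.4840 + 0.3960 + 0.0450)
  = 44.8993 / 0.9250 = 48.54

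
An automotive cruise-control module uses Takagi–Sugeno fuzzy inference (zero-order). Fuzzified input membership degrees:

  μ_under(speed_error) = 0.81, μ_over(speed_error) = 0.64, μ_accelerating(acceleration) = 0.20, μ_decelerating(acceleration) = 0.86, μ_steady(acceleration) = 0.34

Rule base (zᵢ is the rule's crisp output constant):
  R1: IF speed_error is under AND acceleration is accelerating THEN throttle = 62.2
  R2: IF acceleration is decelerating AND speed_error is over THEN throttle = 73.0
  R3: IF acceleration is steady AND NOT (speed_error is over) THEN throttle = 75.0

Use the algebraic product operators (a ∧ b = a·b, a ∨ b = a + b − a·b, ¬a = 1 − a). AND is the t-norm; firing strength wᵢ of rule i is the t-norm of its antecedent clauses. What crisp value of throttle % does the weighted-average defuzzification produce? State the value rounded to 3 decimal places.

R1 (z=62.2): under=0.81, accelerating=0.20; AND[a·b] → w = 0.1620
R2 (z=73.0): decelerating=0.86, over=0.64; AND[a·b] → w = 0.5504
R3 (z=75.0): steady=0.34, ¬over=1−0.64=0.36; AND[a·b] → w = 0.1224
Weighted average = (0.1620·62.2 + 0.5504·73.0 + 0.1224·75.0) / (0.1620 + 0.5504 + 0.1224)
  = 59.4356 / 0.8348 = 71.197

71.197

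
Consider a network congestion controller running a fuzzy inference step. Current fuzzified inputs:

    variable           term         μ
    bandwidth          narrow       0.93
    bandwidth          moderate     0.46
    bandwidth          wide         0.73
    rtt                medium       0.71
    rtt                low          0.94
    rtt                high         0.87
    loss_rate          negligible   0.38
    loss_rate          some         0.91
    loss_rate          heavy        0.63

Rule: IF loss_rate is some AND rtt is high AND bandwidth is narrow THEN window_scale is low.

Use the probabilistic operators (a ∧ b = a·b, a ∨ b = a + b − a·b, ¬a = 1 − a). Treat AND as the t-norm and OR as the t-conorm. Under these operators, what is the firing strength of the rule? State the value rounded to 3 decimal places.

0.736

firing strength: some=0.91, high=0.87, narrow=0.93; AND[a·b] → w = 0.7363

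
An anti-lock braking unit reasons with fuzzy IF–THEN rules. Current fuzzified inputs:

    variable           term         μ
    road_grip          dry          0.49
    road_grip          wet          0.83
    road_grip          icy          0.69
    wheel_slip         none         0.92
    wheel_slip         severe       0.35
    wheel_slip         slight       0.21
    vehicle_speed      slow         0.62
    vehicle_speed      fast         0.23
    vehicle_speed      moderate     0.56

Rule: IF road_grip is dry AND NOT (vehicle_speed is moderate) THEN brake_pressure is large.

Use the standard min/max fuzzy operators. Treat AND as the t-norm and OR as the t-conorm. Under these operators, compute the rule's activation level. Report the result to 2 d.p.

firing strength: dry=0.49, ¬moderate=1−0.56=0.44; AND[min(a, b)] → w = 0.44

0.44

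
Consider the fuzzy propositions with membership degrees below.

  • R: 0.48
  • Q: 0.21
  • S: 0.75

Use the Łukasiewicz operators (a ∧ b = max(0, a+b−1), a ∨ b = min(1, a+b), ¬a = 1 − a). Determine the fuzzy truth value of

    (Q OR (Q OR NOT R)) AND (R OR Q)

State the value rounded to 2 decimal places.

0.63

NOT R = 1 − 0.48 = 0.52
Q OR NOT R = min(1, a+b) on (0.21, 0.52) = 0.73
Q OR (Q OR NOT R) = min(1, a+b) on (0.21, 0.73) = 0.94
R OR Q = min(1, a+b) on (0.48, 0.21) = 0.69
(Q OR (Q OR NOT R)) AND (R OR Q) = max(0, a+b−1) on (0.94, 0.69) = 0.63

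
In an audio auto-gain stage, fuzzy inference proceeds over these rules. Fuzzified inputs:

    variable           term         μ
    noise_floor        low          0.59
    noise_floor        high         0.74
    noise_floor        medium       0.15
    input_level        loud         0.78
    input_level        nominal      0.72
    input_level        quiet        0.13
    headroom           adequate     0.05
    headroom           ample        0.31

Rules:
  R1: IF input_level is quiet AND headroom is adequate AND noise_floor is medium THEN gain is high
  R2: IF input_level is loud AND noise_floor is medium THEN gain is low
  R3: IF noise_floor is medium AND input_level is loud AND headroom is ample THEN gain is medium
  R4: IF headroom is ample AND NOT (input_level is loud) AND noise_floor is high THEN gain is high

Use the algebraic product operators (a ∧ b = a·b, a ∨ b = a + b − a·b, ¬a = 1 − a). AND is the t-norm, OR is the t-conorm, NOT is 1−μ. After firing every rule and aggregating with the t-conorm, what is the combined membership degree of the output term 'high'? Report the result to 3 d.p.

R1: quiet=0.13, adequate=0.05, medium=0.15; AND[a·b] → w = 0.0010
R2: loud=0.78, medium=0.15; AND[a·b] → w = 0.1170
R3: medium=0.15, loud=0.78, ample=0.31; AND[a·b] → w = 0.0363
R4: ample=0.31, ¬loud=1−0.78=0.22, high=0.74; AND[a·b] → w = 0.0505
Rules with consequent 'high': {R1, R4} → strengths 0.0010, 0.0505
Aggregate via t-conorm [a + b − a·b]: 0.0514

0.051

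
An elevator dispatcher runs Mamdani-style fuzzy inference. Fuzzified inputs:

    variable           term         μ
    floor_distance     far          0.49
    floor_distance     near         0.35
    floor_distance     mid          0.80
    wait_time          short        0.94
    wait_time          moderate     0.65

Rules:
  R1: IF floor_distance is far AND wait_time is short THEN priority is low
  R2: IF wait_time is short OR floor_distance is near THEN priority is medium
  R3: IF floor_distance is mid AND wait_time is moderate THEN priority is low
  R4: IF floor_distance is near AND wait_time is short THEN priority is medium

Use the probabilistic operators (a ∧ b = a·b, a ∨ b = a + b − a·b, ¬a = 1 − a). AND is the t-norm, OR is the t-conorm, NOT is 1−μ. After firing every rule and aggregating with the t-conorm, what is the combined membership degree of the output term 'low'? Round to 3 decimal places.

0.741

R1: far=0.49, short=0.94; AND[a·b] → w = 0.4606
R2: short=0.94, near=0.35; OR[a + b − a·b] → w = 0.9610
R3: mid=0.80, moderate=0.65; AND[a·b] → w = 0.5200
R4: near=0.35, short=0.94; AND[a·b] → w = 0.3290
Rules with consequent 'low': {R1, R3} → strengths 0.4606, 0.5200
Aggregate via t-conorm [a + b − a·b]: 0.7411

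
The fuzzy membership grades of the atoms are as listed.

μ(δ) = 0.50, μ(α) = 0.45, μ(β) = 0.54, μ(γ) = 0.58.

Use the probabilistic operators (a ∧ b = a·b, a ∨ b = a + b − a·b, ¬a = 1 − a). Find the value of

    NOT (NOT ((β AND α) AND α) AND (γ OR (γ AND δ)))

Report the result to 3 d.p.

0.375

β AND α = a·b on (0.5400, 0.4500) = 0.2430
(β AND α) AND α = a·b on (0.2430, 0.4500) = 0.1094
NOT ((β AND α) AND α) = 1 − 0.1094 = 0.8906
γ AND δ = a·b on (0.5800, 0.5000) = 0.2900
γ OR (γ AND δ) = a + b − a·b on (0.5800, 0.2900) = 0.7018
NOT ((β AND α) AND α) AND (γ OR (γ AND δ)) = a·b on (0.8906, 0.7018) = 0.6251
NOT (NOT ((β AND α) AND α) AND (γ OR (γ AND δ))) = 1 − 0.6251 = 0.3749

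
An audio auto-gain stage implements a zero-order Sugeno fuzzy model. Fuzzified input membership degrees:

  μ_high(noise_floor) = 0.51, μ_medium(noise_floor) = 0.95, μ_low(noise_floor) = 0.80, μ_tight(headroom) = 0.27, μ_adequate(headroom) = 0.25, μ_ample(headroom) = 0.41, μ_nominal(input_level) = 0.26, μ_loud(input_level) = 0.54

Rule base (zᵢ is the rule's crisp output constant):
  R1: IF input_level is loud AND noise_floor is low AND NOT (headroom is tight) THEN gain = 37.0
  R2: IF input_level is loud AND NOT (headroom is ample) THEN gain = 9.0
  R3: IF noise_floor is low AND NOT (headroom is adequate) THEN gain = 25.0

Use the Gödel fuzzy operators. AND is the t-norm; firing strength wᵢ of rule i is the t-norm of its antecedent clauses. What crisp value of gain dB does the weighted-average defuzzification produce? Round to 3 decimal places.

23.820

R1 (z=37.0): loud=0.54, low=0.80, ¬tight=1−0.27=0.73; AND[min(a, b)] → w = 0.54
R2 (z=9.0): loud=0.54, ¬ample=1−0.41=0.59; AND[min(a, b)] → w = 0.54
R3 (z=25.0): low=0.80, ¬adequate=1−0.25=0.75; AND[min(a, b)] → w = 0.75
Weighted average = (0.54·37.0 + 0.54·9.0 + 0.75·25.0) / (0.54 + 0.54 + 0.75)
  = 43.5900 / 1.8300 = 23.820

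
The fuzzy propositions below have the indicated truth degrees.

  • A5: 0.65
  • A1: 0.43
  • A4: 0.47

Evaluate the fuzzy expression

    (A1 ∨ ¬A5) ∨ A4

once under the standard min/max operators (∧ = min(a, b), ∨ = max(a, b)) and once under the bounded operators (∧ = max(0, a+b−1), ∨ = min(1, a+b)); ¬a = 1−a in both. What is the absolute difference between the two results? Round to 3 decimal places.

Under standard min/max:
  ¬A5 = 1 − 0.65 = 0.35
  A1 ∨ ¬A5 = max(a, b) on (0.43, 0.35) = 0.43
  (A1 ∨ ¬A5) ∨ A4 = max(a, b) on (0.43, 0.47) = 0.47
  → value = 0.4700
Under bounded:
  ¬A5 = 1 − 0.65 = 0.35
  A1 ∨ ¬A5 = min(1, a+b) on (0.43, 0.35) = 0.78
  (A1 ∨ ¬A5) ∨ A4 = min(1, a+b) on (0.78, 0.47) = 1.00
  → value = 1.0000
|0.4700 − 1.0000| = 0.530

0.530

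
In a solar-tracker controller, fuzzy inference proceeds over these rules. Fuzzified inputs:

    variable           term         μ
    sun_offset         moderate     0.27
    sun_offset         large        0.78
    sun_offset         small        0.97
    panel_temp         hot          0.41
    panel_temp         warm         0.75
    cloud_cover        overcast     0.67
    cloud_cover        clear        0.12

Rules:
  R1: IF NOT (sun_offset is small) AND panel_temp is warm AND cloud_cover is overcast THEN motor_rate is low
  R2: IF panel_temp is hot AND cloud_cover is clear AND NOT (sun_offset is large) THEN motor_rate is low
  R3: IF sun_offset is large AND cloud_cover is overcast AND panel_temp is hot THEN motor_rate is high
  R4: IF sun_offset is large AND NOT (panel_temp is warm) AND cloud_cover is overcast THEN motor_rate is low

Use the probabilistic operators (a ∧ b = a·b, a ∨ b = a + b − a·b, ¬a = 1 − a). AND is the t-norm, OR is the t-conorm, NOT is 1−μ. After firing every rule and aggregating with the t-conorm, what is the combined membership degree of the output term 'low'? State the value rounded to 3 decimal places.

0.153

R1: ¬small=1−0.97=0.03, warm=0.75, overcast=0.67; AND[a·b] → w = 0.0151
R2: hot=0.41, clear=0.12, ¬large=1−0.78=0.22; AND[a·b] → w = 0.0108
R3: large=0.78, overcast=0.67, hot=0.41; AND[a·b] → w = 0.2143
R4: large=0.78, ¬warm=1−0.75=0.25, overcast=0.67; AND[a·b] → w = 0.1307
Rules with consequent 'low': {R1, R2, R4} → strengths 0.0151, 0.0108, 0.1307
Aggregate via t-conorm [a + b − a·b]: 0.1530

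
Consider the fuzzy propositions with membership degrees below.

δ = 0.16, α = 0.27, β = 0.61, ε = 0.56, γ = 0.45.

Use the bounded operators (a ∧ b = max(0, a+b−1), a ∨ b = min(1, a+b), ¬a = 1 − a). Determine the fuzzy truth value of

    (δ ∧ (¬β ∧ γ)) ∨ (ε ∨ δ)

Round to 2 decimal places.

0.72

¬β = 1 − 0.61 = 0.39
¬β ∧ γ = max(0, a+b−1) on (0.39, 0.45) = 0.00
δ ∧ (¬β ∧ γ) = max(0, a+b−1) on (0.16, 0.00) = 0.00
ε ∨ δ = min(1, a+b) on (0.56, 0.16) = 0.72
(δ ∧ (¬β ∧ γ)) ∨ (ε ∨ δ) = min(1, a+b) on (0.00, 0.72) = 0.72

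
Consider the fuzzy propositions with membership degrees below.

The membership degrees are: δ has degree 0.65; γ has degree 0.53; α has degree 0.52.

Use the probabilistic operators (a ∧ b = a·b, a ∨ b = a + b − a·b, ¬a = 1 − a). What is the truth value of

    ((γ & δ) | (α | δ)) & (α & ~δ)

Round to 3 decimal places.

0.162

γ & δ = a·b on (0.5300, 0.6500) = 0.3445
α | δ = a + b − a·b on (0.5200, 0.6500) = 0.8320
(γ & δ) | (α | δ) = a + b − a·b on (0.3445, 0.8320) = 0.8899
~δ = 1 − 0.6500 = 0.3500
α & ~δ = a·b on (0.5200, 0.3500) = 0.1820
((γ & δ) | (α | δ)) & (α & ~δ) = a·b on (0.8899, 0.1820) = 0.1620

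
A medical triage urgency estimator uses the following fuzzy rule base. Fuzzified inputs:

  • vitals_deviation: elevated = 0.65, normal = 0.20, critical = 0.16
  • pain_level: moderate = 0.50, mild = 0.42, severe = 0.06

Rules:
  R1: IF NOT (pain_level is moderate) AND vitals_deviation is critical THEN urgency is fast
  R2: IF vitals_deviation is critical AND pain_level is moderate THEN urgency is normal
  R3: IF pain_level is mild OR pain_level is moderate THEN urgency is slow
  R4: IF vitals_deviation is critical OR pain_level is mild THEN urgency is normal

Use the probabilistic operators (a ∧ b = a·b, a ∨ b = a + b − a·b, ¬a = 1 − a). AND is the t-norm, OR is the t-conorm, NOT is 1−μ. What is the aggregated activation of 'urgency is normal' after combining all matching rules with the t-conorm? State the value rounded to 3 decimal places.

R1: ¬moderate=1−0.50=0.50, critical=0.16; AND[a·b] → w = 0.0800
R2: critical=0.16, moderate=0.50; AND[a·b] → w = 0.0800
R3: mild=0.42, moderate=0.50; OR[a + b − a·b] → w = 0.7100
R4: critical=0.16, mild=0.42; OR[a + b − a·b] → w = 0.5128
Rules with consequent 'normal': {R2, R4} → strengths 0.0800, 0.5128
Aggregate via t-conorm [a + b − a·b]: 0.5518

0.552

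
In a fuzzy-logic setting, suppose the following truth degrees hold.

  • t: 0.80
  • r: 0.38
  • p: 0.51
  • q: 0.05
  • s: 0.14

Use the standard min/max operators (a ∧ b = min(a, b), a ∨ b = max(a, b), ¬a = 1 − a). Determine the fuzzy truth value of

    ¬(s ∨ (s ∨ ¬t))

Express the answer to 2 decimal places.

0.80

¬t = 1 − 0.80 = 0.20
s ∨ ¬t = max(a, b) on (0.14, 0.20) = 0.20
s ∨ (s ∨ ¬t) = max(a, b) on (0.14, 0.20) = 0.20
¬(s ∨ (s ∨ ¬t)) = 1 − 0.20 = 0.80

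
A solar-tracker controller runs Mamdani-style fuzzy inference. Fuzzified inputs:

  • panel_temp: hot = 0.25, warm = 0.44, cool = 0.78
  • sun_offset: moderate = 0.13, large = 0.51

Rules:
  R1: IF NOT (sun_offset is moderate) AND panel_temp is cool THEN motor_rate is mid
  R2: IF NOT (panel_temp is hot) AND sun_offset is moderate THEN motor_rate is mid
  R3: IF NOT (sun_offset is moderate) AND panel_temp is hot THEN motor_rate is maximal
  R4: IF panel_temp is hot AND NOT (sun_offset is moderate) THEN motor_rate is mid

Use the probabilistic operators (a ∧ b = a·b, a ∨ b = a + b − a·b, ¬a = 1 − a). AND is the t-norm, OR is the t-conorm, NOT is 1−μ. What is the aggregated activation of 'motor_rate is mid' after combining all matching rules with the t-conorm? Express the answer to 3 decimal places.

0.773

R1: ¬moderate=1−0.13=0.87, cool=0.78; AND[a·b] → w = 0.6786
R2: ¬hot=1−0.25=0.75, moderate=0.13; AND[a·b] → w = 0.0975
R3: ¬moderate=1−0.13=0.87, hot=0.25; AND[a·b] → w = 0.2175
R4: hot=0.25, ¬moderate=1−0.13=0.87; AND[a·b] → w = 0.2175
Rules with consequent 'mid': {R1, R2, R4} → strengths 0.6786, 0.0975, 0.2175
Aggregate via t-conorm [a + b − a·b]: 0.7730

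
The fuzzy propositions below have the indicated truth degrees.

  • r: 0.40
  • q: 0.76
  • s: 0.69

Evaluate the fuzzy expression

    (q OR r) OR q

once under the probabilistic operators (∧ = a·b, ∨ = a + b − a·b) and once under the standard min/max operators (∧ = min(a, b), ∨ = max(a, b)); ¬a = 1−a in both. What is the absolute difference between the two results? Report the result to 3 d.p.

Under probabilistic:
  q OR r = a + b − a·b on (0.7600, 0.4000) = 0.8560
  (q OR r) OR q = a + b − a·b on (0.8560, 0.7600) = 0.9654
  → value = 0.9654
Under standard min/max:
  q OR r = max(a, b) on (0.76, 0.40) = 0.76
  (q OR r) OR q = max(a, b) on (0.76, 0.76) = 0.76
  → value = 0.7600
|0.9654 − 0.7600| = 0.205

0.205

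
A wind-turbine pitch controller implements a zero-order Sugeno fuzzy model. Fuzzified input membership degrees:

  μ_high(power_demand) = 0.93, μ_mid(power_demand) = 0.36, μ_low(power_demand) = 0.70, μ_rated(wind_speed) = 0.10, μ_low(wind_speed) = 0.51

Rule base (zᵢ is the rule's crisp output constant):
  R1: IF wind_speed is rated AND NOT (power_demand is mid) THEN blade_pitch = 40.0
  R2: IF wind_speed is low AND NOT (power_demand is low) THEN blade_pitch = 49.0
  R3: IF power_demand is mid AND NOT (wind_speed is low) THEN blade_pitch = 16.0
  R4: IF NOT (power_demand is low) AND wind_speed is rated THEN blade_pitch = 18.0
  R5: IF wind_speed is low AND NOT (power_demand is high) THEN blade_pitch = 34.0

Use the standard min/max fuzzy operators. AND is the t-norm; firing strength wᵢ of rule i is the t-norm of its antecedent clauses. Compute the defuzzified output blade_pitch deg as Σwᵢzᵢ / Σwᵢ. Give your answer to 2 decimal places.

30.80

R1 (z=40.0): rated=0.10, ¬mid=1−0.36=0.64; AND[min(a, b)] → w = 0.10
R2 (z=49.0): low=0.51, ¬low=1−0.70=0.30; AND[min(a, b)] → w = 0.30
R3 (z=16.0): mid=0.36, ¬low=1−0.51=0.49; AND[min(a, b)] → w = 0.36
R4 (z=18.0): ¬low=1−0.70=0.30, rated=0.10; AND[min(a, b)] → w = 0.10
R5 (z=34.0): low=0.51, ¬high=1−0.93=0.07; AND[min(a, b)] → w = 0.07
Weighted average = (0.10·40.0 + 0.30·49.0 + 0.36·16.0 + 0.10·18.0 + 0.07·34.0) / (0.10 + 0.30 + 0.36 + 0.10 + 0.07)
  = 28.6400 / 0.9300 = 30.80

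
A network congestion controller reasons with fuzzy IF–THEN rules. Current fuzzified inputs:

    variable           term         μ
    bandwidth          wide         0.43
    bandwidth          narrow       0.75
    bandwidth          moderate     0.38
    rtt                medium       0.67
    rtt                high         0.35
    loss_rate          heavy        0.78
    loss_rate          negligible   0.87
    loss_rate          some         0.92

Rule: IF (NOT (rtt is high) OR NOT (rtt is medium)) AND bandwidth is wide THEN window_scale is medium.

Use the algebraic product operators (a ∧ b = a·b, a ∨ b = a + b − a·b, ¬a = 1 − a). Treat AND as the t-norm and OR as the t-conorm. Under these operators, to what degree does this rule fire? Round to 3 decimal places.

0.329

firing strength: (¬high=1−0.35=0.65 OR ¬medium=1−0.67=0.33) = 0.7655; AND[a·b] with wide=0.43 → w = 0.3292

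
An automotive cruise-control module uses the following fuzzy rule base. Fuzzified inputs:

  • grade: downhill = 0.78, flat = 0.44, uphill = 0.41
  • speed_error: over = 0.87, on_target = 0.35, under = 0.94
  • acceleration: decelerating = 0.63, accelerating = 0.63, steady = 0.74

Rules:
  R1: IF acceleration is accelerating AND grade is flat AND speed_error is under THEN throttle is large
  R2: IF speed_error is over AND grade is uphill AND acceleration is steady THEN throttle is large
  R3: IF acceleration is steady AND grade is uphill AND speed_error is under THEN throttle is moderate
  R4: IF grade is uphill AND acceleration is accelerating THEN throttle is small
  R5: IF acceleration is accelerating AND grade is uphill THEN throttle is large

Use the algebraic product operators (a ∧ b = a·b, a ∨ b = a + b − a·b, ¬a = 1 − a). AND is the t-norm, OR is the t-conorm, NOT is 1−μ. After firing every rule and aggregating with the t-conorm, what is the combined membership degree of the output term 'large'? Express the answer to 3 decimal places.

0.596

R1: accelerating=0.63, flat=0.44, under=0.94; AND[a·b] → w = 0.2606
R2: over=0.87, uphill=0.41, steady=0.74; AND[a·b] → w = 0.2640
R3: steady=0.74, uphill=0.41, under=0.94; AND[a·b] → w = 0.2852
R4: uphill=0.41, accelerating=0.63; AND[a·b] → w = 0.2583
R5: accelerating=0.63, uphill=0.41; AND[a·b] → w = 0.2583
Rules with consequent 'large': {R1, R2, R5} → strengths 0.2606, 0.2640, 0.2583
Aggregate via t-conorm [a + b − a·b]: 0.5963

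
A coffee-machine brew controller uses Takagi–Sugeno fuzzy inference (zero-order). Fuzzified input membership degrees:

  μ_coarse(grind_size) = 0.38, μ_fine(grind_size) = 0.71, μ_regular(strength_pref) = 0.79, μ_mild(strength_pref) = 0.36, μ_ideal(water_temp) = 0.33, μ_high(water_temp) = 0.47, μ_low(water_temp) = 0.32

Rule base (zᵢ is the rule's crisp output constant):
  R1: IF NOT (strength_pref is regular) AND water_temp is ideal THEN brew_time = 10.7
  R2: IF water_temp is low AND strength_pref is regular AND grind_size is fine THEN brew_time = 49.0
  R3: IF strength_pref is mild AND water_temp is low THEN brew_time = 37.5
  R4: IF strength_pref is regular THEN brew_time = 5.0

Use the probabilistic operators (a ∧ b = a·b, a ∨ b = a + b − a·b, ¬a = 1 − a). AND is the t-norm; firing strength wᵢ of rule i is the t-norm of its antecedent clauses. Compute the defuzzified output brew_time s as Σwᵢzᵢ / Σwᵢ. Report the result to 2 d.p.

R1 (z=10.7): ¬regular=1−0.79=0.21, ideal=0.33; AND[a·b] → w = 0.0693
R2 (z=49.0): low=0.32, regular=0.79, fine=0.71; AND[a·b] → w = 0.1795
R3 (z=37.5): mild=0.36, low=0.32; AND[a·b] → w = 0.1152
R4 (z=5.0): regular=0.79 → w = 0.7900
Weighted average = (0.0693·10.7 + 0.1795·49.0 + 0.1152·37.5 + 0.7900·5.0) / (0.0693 + 0.1795 + 0.1152 + 0.7900)
  = 17.8064 / 1.1540 = 15.43

15.43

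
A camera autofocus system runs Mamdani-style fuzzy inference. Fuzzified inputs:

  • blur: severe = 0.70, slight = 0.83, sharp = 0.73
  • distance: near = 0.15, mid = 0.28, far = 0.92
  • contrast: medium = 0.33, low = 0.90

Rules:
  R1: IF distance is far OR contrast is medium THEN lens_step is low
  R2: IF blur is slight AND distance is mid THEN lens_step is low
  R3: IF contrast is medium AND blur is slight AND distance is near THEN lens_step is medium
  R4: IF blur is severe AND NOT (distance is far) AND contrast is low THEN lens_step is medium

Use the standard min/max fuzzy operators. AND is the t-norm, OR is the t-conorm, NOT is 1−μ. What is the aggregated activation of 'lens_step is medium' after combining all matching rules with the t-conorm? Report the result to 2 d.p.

R1: far=0.92, medium=0.33; OR[max(a, b)] → w = 0.92
R2: slight=0.83, mid=0.28; AND[min(a, b)] → w = 0.28
R3: medium=0.33, slight=0.83, near=0.15; AND[min(a, b)] → w = 0.15
R4: severe=0.70, ¬far=1−0.92=0.08, low=0.90; AND[min(a, b)] → w = 0.08
Rules with consequent 'medium': {R3, R4} → strengths 0.15, 0.08
Aggregate via t-conorm [max(a, b)]: 0.15

0.15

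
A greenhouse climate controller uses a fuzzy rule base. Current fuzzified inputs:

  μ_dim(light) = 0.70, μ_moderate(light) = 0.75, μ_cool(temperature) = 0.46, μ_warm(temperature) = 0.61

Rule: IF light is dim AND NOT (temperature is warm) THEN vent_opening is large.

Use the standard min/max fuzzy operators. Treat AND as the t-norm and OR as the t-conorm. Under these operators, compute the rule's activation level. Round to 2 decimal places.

firing strength: dim=0.70, ¬warm=1−0.61=0.39; AND[min(a, b)] → w = 0.39

0.39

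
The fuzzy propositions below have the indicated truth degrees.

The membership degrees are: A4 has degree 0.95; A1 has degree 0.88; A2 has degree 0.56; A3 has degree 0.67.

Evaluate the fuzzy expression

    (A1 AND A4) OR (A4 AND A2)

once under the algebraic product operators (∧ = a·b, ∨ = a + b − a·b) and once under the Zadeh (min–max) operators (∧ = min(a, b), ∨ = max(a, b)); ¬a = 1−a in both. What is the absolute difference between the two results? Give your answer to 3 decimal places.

0.043

Under algebraic product:
  A1 AND A4 = a·b on (0.8800, 0.9500) = 0.8360
  A4 AND A2 = a·b on (0.9500, 0.5600) = 0.5320
  (A1 AND A4) OR (A4 AND A2) = a + b − a·b on (0.8360, 0.5320) = 0.9232
  → value = 0.9232
Under Zadeh (min–max):
  A1 AND A4 = min(a, b) on (0.88, 0.95) = 0.88
  A4 AND A2 = min(a, b) on (0.95, 0.56) = 0.56
  (A1 AND A4) OR (A4 AND A2) = max(a, b) on (0.88, 0.56) = 0.88
  → value = 0.8800
|0.9232 − 0.8800| = 0.043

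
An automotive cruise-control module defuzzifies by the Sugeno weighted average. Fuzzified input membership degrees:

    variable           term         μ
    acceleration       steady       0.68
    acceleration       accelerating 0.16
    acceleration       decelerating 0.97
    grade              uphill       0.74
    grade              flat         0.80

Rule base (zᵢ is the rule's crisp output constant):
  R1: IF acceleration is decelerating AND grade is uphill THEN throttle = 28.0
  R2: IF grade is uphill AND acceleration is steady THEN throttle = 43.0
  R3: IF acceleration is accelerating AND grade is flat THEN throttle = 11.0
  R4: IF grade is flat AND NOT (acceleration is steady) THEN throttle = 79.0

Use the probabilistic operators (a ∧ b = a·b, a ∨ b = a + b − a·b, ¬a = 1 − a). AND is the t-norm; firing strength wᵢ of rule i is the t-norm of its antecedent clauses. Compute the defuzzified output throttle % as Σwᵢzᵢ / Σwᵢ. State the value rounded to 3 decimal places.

R1 (z=28.0): decelerating=0.97, uphill=0.74; AND[a·b] → w = 0.7178
R2 (z=43.0): uphill=0.74, steady=0.68; AND[a·b] → w = 0.5032
R3 (z=11.0): accelerating=0.16, flat=0.80; AND[a·b] → w = 0.1280
R4 (z=79.0): flat=0.80, ¬steady=1−0.68=0.32; AND[a·b] → w = 0.2560
Weighted average = (0.7178·28.0 + 0.5032·43.0 + 0.1280·11.0 + 0.2560·79.0) / (0.7178 + 0.5032 + 0.1280 + 0.2560)
  = 63.3680 / 1.6050 = 39.482

39.482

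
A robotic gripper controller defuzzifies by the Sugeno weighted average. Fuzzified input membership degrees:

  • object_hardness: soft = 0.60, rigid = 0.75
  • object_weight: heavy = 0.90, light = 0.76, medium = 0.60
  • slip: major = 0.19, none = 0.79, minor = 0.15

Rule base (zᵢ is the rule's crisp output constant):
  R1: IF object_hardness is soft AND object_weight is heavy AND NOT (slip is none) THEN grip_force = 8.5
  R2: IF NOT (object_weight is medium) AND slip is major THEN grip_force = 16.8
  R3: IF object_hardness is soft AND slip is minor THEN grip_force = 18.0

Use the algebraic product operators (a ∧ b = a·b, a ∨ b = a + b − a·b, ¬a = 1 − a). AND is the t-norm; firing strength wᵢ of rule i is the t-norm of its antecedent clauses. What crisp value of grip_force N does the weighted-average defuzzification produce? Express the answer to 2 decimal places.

R1 (z=8.5): soft=0.60, heavy=0.90, ¬none=1−0.79=0.21; AND[a·b] → w = 0.1134
R2 (z=16.8): ¬medium=1−0.60=0.40, major=0.19; AND[a·b] → w = 0.0760
R3 (z=18.0): soft=0.60, minor=0.15; AND[a·b] → w = 0.0900
Weighted average = (0.1134·8.5 + 0.0760·16.8 + 0.0900·18.0) / (0.1134 + 0.0760 + 0.0900)
  = 3.8607 / 0.2794 = 13.82

13.82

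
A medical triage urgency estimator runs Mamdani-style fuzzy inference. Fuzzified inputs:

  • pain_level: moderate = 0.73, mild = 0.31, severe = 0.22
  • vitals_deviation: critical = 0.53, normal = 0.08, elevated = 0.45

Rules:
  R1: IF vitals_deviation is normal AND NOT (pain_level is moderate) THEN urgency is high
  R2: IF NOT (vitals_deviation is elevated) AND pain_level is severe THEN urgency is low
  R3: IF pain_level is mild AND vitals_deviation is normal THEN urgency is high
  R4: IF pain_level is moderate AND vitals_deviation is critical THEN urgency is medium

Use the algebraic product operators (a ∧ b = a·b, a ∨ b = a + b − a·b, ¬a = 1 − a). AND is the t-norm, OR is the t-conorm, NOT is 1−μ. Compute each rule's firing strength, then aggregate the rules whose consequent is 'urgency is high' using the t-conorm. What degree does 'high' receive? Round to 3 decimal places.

R1: normal=0.08, ¬moderate=1−0.73=0.27; AND[a·b] → w = 0.0216
R2: ¬elevated=1−0.45=0.55, severe=0.22; AND[a·b] → w = 0.1210
R3: mild=0.31, normal=0.08; AND[a·b] → w = 0.0248
R4: moderate=0.73, critical=0.53; AND[a·b] → w = 0.3869
Rules with consequent 'high': {R1, R3} → strengths 0.0216, 0.0248
Aggregate via t-conorm [a + b − a·b]: 0.0459

0.046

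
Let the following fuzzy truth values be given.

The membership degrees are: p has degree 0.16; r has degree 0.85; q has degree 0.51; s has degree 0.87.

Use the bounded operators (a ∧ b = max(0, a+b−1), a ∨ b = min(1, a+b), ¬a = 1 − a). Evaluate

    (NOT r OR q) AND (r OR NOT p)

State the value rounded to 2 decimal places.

NOT r = 1 − 0.85 = 0.15
NOT r OR q = min(1, a+b) on (0.15, 0.51) = 0.66
NOT p = 1 − 0.16 = 0.84
r OR NOT p = min(1, a+b) on (0.85, 0.84) = 1.00
(NOT r OR q) AND (r OR NOT p) = max(0, a+b−1) on (0.66, 1.00) = 0.66

0.66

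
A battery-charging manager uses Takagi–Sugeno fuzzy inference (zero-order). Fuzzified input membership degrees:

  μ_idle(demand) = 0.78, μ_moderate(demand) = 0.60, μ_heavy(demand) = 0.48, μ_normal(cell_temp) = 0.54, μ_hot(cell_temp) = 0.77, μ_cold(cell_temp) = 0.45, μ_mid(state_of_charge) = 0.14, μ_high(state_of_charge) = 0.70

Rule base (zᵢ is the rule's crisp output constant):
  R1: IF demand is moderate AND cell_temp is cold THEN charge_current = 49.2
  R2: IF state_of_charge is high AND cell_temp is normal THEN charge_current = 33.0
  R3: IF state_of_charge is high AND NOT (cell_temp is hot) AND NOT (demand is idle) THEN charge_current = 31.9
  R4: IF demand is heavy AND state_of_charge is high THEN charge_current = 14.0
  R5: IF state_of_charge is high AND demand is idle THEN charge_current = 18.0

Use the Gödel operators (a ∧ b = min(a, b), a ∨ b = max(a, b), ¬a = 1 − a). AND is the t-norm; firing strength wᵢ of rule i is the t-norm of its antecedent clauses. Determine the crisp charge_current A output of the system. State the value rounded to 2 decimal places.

27.74

R1 (z=49.2): moderate=0.60, cold=0.45; AND[min(a, b)] → w = 0.45
R2 (z=33.0): high=0.70, normal=0.54; AND[min(a, b)] → w = 0.54
R3 (z=31.9): high=0.70, ¬hot=1−0.77=0.23, ¬idle=1−0.78=0.22; AND[min(a, b)] → w = 0.22
R4 (z=14.0): heavy=0.48, high=0.70; AND[min(a, b)] → w = 0.48
R5 (z=18.0): high=0.70, idle=0.78; AND[min(a, b)] → w = 0.70
Weighted average = (0.45·49.2 + 0.54·33.0 + 0.22·31.9 + 0.48·14.0 + 0.70·18.0) / (0.45 + 0.54 + 0.22 + 0.48 + 0.70)
  = 66.2980 / 2.3900 = 27.74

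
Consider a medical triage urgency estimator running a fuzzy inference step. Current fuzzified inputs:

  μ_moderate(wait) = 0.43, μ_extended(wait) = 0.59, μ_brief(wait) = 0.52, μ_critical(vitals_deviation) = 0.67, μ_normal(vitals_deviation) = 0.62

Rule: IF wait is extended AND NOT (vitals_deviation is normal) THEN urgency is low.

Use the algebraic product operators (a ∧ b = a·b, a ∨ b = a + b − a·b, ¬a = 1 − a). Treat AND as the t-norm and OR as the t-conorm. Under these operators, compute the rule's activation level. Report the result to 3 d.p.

firing strength: extended=0.59, ¬normal=1−0.62=0.38; AND[a·b] → w = 0.2242

0.224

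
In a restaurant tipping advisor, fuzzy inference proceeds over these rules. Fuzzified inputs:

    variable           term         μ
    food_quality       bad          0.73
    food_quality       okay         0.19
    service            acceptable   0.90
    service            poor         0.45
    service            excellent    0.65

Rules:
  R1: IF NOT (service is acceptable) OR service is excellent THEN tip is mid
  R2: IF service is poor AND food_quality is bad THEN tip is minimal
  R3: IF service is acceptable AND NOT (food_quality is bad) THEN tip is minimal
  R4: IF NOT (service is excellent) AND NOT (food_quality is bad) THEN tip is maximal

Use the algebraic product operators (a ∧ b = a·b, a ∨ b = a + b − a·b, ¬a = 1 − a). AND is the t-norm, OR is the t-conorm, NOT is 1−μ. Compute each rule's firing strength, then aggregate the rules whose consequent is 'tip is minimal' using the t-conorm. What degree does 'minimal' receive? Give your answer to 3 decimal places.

R1: ¬acceptable=1−0.90=0.10, excellent=0.65; OR[a + b − a·b] → w = 0.6850
R2: poor=0.45, bad=0.73; AND[a·b] → w = 0.3285
R3: acceptable=0.90, ¬bad=1−0.73=0.27; AND[a·b] → w = 0.2430
R4: ¬excellent=1−0.65=0.35, ¬bad=1−0.73=0.27; AND[a·b] → w = 0.0945
Rules with consequent 'minimal': {R2, R3} → strengths 0.3285, 0.2430
Aggregate via t-conorm [a + b − a·b]: 0.4917

0.492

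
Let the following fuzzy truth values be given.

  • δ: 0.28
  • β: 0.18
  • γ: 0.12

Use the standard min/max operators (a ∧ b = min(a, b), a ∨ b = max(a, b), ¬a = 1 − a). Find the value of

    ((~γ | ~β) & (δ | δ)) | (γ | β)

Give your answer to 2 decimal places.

0.28

~γ = 1 − 0.12 = 0.88
~β = 1 − 0.18 = 0.82
~γ | ~β = max(a, b) on (0.88, 0.82) = 0.88
δ | δ = max(a, b) on (0.28, 0.28) = 0.28
(~γ | ~β) & (δ | δ) = min(a, b) on (0.88, 0.28) = 0.28
γ | β = max(a, b) on (0.12, 0.18) = 0.18
((~γ | ~β) & (δ | δ)) | (γ | β) = max(a, b) on (0.28, 0.18) = 0.28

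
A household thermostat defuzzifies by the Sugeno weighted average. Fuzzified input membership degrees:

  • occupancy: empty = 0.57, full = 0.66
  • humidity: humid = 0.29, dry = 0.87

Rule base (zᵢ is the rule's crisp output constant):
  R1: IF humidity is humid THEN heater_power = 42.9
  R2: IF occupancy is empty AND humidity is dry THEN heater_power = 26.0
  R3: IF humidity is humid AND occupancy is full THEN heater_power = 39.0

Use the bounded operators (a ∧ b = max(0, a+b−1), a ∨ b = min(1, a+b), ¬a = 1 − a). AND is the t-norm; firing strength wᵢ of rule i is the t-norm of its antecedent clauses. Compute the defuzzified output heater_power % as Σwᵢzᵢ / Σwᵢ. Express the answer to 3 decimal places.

32.714

R1 (z=42.9): humid=0.29 → w = 0.29
R2 (z=26.0): empty=0.57, dry=0.87; AND[max(0, a+b−1)] → w = 0.44
R3 (z=39.0): humid=0.29, full=0.66; AND[max(0, a+b−1)] → w = 0.00
Weighted average = (0.29·42.9 + 0.44·26.0 + 0.00·39.0) / (0.29 + 0.44 + 0.00)
  = 23.8810 / 0.7300 = 32.714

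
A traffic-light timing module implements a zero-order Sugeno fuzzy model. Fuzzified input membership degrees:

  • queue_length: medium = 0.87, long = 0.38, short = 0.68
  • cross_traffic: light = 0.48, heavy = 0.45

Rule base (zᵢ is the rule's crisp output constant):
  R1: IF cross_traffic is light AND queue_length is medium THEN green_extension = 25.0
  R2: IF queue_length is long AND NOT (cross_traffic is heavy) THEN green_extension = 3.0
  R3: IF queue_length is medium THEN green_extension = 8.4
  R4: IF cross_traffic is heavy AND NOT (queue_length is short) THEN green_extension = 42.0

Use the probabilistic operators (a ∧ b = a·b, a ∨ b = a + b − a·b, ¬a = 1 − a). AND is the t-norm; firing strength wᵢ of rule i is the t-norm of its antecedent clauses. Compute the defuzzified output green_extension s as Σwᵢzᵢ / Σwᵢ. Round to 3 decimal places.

14.887

R1 (z=25.0): light=0.48, medium=0.87; AND[a·b] → w = 0.4176
R2 (z=3.0): long=0.38, ¬heavy=1−0.45=0.55; AND[a·b] → w = 0.2090
R3 (z=8.4): medium=0.87 → w = 0.8700
R4 (z=42.0): heavy=0.45, ¬short=1−0.68=0.32; AND[a·b] → w = 0.1440
Weighted average = (0.4176·25.0 + 0.2090·3.0 + 0.8700·8.4 + 0.1440·42.0) / (0.4176 + 0.2090 + 0.8700 + 0.1440)
  = 24.4230 / 1.6406 = 14.887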